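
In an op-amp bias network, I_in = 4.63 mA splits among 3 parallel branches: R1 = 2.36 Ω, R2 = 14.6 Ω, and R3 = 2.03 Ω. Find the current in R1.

ΣG = 1/2.36 + 1/14.6 + 1/2.03 = 0.9848.
By the current-divider rule, I = I_in · G_k/ΣG = 4.63 × 0.4303 = 1.992 mA.

I ≈ 1.99 mA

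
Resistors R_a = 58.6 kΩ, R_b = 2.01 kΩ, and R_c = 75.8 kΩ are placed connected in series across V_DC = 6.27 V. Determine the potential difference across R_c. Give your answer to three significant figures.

Total series resistance ΣR = 58.6 + 2.01 + 75.8 = 136.4 kΩ.
V = V_DC · R/ΣR = 6.27 × 0.5557 = 3.484 V.

V ≈ 3.48 V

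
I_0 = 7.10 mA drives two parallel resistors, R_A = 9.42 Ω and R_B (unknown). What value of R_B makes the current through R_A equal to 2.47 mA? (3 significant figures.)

The fraction through R_A equals R_B/(R_A+R_B).
2.47/7.10 = R_B/(R_A + R_B) → R_B = R_A · (0.3479)/(1 − 0.3479) = 9.42 × 0.5335 = 5.025 Ω.

R_B ≈ 5.03 Ω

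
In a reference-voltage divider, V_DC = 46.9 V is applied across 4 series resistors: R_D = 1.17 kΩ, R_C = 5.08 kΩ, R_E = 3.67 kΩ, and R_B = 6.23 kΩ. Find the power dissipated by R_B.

Series current I = V_DC/ΣR = 46.9/16.15 = 2.904 mA.
V(R_B) = I·R = 18.09 V; P = V·I = 18.09 × 2.904 = 52.54 mW.

P ≈ 52.5 mW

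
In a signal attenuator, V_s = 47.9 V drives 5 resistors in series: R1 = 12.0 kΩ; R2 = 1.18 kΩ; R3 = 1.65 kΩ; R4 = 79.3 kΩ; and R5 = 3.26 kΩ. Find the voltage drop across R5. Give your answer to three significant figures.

V ≈ 1.60 V

Total series resistance ΣR = 12.0 + 1.18 + 1.65 + 79.3 + 3.26 = 97.39 kΩ.
By the voltage-divider rule, V = 47.9 × 3.260/97.39 = 1.603 V.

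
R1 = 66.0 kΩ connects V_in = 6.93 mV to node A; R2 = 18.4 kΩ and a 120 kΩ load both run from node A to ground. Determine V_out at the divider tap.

V_out ≈ 1.35 mV

First combine the lower leg with the load: R2 ‖ R_L = 15.95 kΩ.
Then V_out = V_in · R2'/(R1 + R2') = 6.93 × 15.95/81.95 = 1.349 mV.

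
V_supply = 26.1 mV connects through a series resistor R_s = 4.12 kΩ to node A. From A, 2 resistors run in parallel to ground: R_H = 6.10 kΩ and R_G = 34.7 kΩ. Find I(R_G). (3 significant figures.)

I ≈ 0.419 µA

Parallel bank: R_p = 1/(1/6.10 + 1/34.7) = 5.188 kΩ.
V_A by voltage divider: V_A = 26.1 × 5.188/(4.12 + 5.188) = 14.55 mV.
Branch current I = V_A/R_G = 14.55/34.7 = 0.4192 µA.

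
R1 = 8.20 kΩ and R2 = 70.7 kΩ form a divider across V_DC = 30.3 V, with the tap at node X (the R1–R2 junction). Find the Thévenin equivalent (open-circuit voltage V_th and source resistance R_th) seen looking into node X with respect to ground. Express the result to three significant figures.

V_th ≈ 27.2 V, R_th ≈ 7.35 kΩ

With X open, the divider is unloaded: V_th = 30.3 × 70.7/78.90 = 27.15 V.
Looking into X with the source shorted: R_th = R1·R2/(R1+R2) = 8.200 × 70.7/78.90 = 7.348 kΩ.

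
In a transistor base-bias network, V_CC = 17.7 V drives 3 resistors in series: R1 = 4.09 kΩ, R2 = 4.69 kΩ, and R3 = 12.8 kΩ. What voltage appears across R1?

V ≈ 3.35 V

ΣR = 4.09 + 4.69 + 12.8 = 21.58 kΩ.
V = V_CC · R/ΣR = 17.7 × 0.1895 = 3.355 V.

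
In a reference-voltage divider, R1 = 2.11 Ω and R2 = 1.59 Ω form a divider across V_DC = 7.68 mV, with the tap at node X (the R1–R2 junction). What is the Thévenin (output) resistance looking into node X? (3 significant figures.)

R_th ≈ 0.907 Ω

Looking into X with the source shorted: R_th = R1·R2/(R1+R2) = 2.110 × 1.59/3.700 = 0.9067 Ω.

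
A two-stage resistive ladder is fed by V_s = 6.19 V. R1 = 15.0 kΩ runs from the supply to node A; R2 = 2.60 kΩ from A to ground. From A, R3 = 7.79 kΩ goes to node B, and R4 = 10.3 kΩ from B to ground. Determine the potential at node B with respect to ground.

V_B ≈ 0.464 V

Node A sees R2 in parallel with the series input of stage 2, R3 + R4 = 18.09 kΩ.
R2 ‖ (R3+R4) = 2.273 kΩ.
V_A = 6.19 × 2.273/(15.0 + 2.273) = 0.8146 V.
Then the unloaded second divider: V_B = V_A × R4/(R3+R4) = 0.8146 × 0.5694 = 0.4638 V.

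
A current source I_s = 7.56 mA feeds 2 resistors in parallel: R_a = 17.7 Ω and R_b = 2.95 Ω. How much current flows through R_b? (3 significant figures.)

I ≈ 6.48 mA

Two-branch current divider: I_k = I_s · R_other/(R_1 + R_2).
I(R_b) = 7.56 × 17.7/(17.7 + 2.95) = 7.56 × 0.8571 = 6.480 mA.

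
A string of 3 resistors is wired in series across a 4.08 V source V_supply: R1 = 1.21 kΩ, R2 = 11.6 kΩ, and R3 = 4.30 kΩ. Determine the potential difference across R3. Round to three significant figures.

Series total: ΣR = 1.21 + 11.6 + 4.30 = 17.11 kΩ.
By the voltage-divider rule, V = 4.08 × 4.300/17.11 = 1.025 V.

V ≈ 1.03 V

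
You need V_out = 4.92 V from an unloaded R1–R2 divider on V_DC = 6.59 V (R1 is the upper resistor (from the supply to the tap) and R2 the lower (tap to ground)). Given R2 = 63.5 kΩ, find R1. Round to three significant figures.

R1 ≈ 21.6 kΩ

Required fraction k = V_out/V_DC = 0.7466.
So R1 = R2 · (V_DC/V_out − 1) = 63.5 × (6.59/4.92 − 1) = 63.5 × 0.3394 = 21.55 kΩ.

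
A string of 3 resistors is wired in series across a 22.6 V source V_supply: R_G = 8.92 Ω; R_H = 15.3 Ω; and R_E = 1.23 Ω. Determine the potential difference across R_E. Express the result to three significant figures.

V ≈ 1.09 V

Total series resistance ΣR = 8.92 + 15.3 + 1.23 = 25.45 Ω.
By the voltage-divider rule, V = 22.6 × 1.230/25.45 = 1.092 V.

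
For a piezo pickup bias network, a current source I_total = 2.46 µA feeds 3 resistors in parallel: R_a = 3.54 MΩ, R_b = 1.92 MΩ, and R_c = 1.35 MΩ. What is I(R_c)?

Conductances: ΣG = 1/3.54 + 1/1.92 + 1/1.35 = 1.544 (1/MΩ).
Current divider: I(R_c) = I_total · G_k/ΣG = 2.46 × (0.7407/1.544) = 2.46 × 0.4797 = 1.180 µA.

I ≈ 1.18 µA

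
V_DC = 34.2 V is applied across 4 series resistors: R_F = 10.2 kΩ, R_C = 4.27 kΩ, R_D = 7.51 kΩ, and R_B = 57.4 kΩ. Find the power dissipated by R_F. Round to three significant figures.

P ≈ 1.89 mW

ΣR = 79.38 kΩ → I = 34.2/79.38 = 0.4308 mA.
P(R_F) = I²·R_F = (0.4308)² × 10.2 = 1.893 mW.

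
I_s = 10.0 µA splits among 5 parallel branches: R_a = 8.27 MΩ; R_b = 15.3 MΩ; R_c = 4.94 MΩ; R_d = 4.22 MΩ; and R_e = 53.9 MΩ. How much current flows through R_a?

I ≈ 1.88 µA

Total conductance ΣG = 1/8.27 + 1/15.3 + 1/4.94 + 1/4.22 + 1/53.9 = 0.6442 (units of 1/MΩ).
Current divider: I(R_a) = I_s · G_k/ΣG = 10.0 × (0.1209/0.6442) = 10.0 × 0.1877 = 1.877 µA.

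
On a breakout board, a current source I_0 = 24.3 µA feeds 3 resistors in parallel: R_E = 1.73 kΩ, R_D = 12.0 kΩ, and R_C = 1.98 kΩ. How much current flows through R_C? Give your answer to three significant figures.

I ≈ 10.5 µA

ΣG = 1/1.73 + 1/12.0 + 1/1.98 = 1.166.
By the current-divider rule, I = I_0 · G_k/ΣG = 24.3 × 0.4330 = 10.52 µA.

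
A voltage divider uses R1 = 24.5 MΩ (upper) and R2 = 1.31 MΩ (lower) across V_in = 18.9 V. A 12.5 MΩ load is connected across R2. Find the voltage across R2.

V_out ≈ 0.872 V

First combine the lower leg with the load: R2 ‖ R_L = 1.186 MΩ.
Then V_out = V_in · R2'/(R1 + R2') = 18.9 × 1.186/25.69 = 0.8725 V.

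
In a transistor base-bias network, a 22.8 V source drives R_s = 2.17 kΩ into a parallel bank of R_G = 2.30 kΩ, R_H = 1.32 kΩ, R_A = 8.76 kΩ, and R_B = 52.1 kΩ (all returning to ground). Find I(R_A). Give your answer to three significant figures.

I ≈ 0.671 mA

Parallel bank: R_p = 1/(1/2.30 + 1/1.32 + 1/8.76 + 1/52.1) = 0.7543 kΩ.
V_A by voltage divider: V_A = 22.8 × 0.7543/(2.17 + 0.7543) = 5.881 V.
I(R_A) = V_A / R_A = 5.881/8.76 = 0.6714 mA.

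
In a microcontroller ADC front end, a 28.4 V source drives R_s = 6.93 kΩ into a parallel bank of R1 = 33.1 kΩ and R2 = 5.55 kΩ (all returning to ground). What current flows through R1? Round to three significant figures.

I ≈ 0.349 mA

Combine the parallel branches: R_p = (1/33.1 + 1/5.55)⁻¹ = 4.753 kΩ.
V_A = 28.4 × 4.753/11.68 = 11.55 V.
Branch current I = V_A/R1 = 11.55/33.1 = 0.3491 mA.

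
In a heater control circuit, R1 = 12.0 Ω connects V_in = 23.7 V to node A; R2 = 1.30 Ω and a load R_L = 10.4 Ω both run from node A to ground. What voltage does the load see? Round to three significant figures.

V_out ≈ 2.08 V

The load sits in parallel with R2, giving an effective lower resistance R2' = R2·R_L/(R2+R_L) = 1.156 Ω.
Then V_out = V_in · R2'/(R1 + R2') = 23.7 × 1.156/13.16 = 2.082 V.
(Unloaded it would be 2.32 V; the load pulls it down.)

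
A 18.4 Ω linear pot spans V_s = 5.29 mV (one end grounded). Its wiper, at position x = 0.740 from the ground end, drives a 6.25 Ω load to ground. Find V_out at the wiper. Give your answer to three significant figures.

V_out ≈ 2.50 mV

Split the track: R_lower = x·R_p = 13.62 Ω, R_upper = (1−x)·R_p = 4.784 Ω.
(x·R_p) ‖ R_L = 4.284 Ω.
Then V_out = V_s · 4.284/(4.784 + 4.284) = 2.499 mV.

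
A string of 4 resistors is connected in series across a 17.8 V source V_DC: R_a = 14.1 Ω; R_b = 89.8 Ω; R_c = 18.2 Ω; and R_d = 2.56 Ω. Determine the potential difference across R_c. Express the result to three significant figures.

Total series resistance ΣR = 14.1 + 89.8 + 18.2 + 2.56 = 124.7 Ω.
By the voltage-divider rule, V = 17.8 × 18.20/124.7 = 2.599 V.

V ≈ 2.60 V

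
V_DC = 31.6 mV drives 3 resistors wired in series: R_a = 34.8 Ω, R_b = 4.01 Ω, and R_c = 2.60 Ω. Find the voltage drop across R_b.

V ≈ 3.06 mV

Total series resistance ΣR = 34.8 + 4.01 + 2.60 = 41.41 Ω.
V = V_DC · R/ΣR = 31.6 × 0.09684 = 3.060 mV.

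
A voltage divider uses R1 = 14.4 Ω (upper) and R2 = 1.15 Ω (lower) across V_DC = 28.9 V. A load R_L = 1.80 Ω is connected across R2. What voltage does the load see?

V_out ≈ 1.34 V

The load sits in parallel with R2, giving an effective lower resistance R2' = R2·R_L/(R2+R_L) = 0.7017 Ω.
Now apply the divider: V_out = 28.9 × 0.04646 = 1.343 V.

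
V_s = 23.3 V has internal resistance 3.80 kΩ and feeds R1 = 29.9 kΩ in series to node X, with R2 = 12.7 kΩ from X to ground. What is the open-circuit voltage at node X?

V_th ≈ 6.38 V

R1' = 3.80 + 29.9 = 33.70 kΩ (source resistance + R1).
V_th is the unloaded tap voltage: V_s · R2/(R1'+R2) = 23.3 × 0.2737 = 6.377 V.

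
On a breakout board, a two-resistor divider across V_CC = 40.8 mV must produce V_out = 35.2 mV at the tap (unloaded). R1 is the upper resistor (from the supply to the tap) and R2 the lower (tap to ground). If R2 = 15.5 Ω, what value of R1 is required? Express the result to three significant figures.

V_out/V_CC = R2/(R1+R2) = 0.8627.
So R1 = R2 · (V_CC/V_out − 1) = 15.5 × (40.8/35.2 − 1) = 15.5 × 0.1591 = 2.466 Ω.

R1 ≈ 2.47 Ω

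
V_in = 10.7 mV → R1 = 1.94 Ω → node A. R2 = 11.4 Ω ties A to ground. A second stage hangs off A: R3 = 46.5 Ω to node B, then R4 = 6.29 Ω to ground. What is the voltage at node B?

V_B ≈ 1.06 mV

The second stage (R3 + R4 = 52.79 Ω) loads node A in parallel with R2.
Effective lower resistance at A: R2 ‖ 52.79 = 9.375 Ω.
So V_A = 10.7 × 0.8286 = 8.866 mV.
Then the unloaded second divider: V_B = V_A × R4/(R3+R4) = 8.866 × 0.1192 = 1.056 mV.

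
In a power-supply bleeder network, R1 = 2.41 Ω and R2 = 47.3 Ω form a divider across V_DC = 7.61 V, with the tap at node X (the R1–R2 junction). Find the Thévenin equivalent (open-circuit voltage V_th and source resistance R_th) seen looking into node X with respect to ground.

V_th is the unloaded tap voltage: V_DC · R2/(R1+R2) = 7.61 × 0.9515 = 7.241 V.
Zeroing V_DC shorts the top of R1 to ground, so R_th = R1 ‖ R2 = 2.293 Ω.

V_th ≈ 7.24 V, R_th ≈ 2.29 Ω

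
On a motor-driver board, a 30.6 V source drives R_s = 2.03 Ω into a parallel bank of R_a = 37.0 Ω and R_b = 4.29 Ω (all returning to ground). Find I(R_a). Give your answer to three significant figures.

I ≈ 0.541 A

Parallel bank: R_p = 1/(1/37.0 + 1/4.29) = 3.844 Ω.
V_A = 30.6 × 3.844/5.874 = 20.03 V.
I(R_a) = V_A / R_a = 20.03/37.0 = 0.5412 A.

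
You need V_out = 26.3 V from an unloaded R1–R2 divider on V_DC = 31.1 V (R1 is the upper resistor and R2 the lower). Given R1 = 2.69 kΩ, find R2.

R2 ≈ 14.7 kΩ

Required fraction k = V_out/V_DC = 0.8457.
Rearranging, R2 = R1·k/(1−k) = 2.69 × 5.479 = 14.74 kΩ.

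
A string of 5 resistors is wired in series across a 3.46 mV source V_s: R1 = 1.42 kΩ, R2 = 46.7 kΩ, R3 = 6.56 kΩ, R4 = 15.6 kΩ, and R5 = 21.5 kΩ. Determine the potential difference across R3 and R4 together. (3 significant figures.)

ΣR = 1.42 + 46.7 + 6.56 + 15.6 + 21.5 = 91.78 kΩ.
R_{R3..R4} = 6.56 + 15.6 = 22.16 kΩ.
Voltage divider: V = V_s · (22.16 / 91.78) = 3.46 × 0.2414 = 0.8354 mV.

V ≈ 0.835 mV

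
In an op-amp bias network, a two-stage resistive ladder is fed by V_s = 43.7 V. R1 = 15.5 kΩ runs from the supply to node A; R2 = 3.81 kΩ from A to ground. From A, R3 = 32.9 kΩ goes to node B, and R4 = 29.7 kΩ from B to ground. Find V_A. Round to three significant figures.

The second stage (R3 + R4 = 62.60 kΩ) loads node A in parallel with R2.
Effective lower resistance at A: R2 ‖ 62.60 = 3.591 kΩ.
V_A = 43.7 × 3.591/(15.5 + 3.591) = 8.221 V.

V_A ≈ 8.22 V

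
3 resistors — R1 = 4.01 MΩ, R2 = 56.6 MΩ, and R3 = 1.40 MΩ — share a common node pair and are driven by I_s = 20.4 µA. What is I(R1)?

I ≈ 5.18 µA

Total conductance ΣG = 1/4.01 + 1/56.6 + 1/1.40 = 0.9813 (units of 1/MΩ).
R1 takes the fraction G_k/ΣG = 0.2494/0.9813 = 0.2541, so I = 20.4 × 0.2541 = 5.184 µA.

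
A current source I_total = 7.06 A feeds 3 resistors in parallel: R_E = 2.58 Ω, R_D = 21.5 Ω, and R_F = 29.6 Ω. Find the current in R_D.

Conductances: ΣG = 1/2.58 + 1/21.5 + 1/29.6 = 0.4679 (1/Ω).
By the current-divider rule, I = I_total · G_k/ΣG = 7.06 × 0.09941 = 0.7018 A.

I ≈ 0.702 A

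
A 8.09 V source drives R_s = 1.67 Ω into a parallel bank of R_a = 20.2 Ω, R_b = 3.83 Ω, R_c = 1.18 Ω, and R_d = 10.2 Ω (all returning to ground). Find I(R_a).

Equivalent of the parallel group: R_p = 0.7961 Ω.
V_A = 8.09 × 0.7961/2.466 = 2.612 V.
Branch current I = V_A/R_a = 2.612/20.2 = 0.1293 A.

I ≈ 0.129 A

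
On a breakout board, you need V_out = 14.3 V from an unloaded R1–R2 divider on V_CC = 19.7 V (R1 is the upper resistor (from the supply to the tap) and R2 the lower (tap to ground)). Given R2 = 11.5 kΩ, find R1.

Required fraction k = V_out/V_CC = 0.7259.
R1 = R2·(1/k − 1) = 11.5 × 0.3776 = 4.343 kΩ.

R1 ≈ 4.34 kΩ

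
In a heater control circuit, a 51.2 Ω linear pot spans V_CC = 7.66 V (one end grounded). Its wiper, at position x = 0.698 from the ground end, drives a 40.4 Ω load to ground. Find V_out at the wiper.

V_out ≈ 4.22 V

The pot divides into 15.46 Ω above the wiper and 35.74 Ω below.
Lower segment in parallel with the load: 35.74 ‖ 40.4 = 18.96 Ω.
Loaded-divider output: V_out = 7.66 × 0.5508 = 4.219 V.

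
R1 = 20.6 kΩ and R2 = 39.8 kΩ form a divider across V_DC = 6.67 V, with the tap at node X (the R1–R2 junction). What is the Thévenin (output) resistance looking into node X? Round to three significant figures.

R_th ≈ 13.6 kΩ

Looking into X with the source shorted: R_th = R1·R2/(R1+R2) = 20.60 × 39.8/60.40 = 13.57 kΩ.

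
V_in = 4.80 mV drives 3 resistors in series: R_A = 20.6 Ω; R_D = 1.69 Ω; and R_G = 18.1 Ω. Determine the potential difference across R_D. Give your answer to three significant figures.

V ≈ 0.201 mV

ΣR = 20.6 + 1.69 + 18.1 = 40.39 Ω.
By the voltage-divider rule, V = 4.80 × 1.690/40.39 = 0.2008 mV.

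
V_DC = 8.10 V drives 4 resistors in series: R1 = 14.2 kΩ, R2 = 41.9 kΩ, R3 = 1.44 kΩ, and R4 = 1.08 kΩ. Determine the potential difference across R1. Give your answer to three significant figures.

ΣR = 14.2 + 41.9 + 1.44 + 1.08 = 58.62 kΩ.
By the voltage-divider rule, V = 8.10 × 14.20/58.62 = 1.962 V.

V ≈ 1.96 V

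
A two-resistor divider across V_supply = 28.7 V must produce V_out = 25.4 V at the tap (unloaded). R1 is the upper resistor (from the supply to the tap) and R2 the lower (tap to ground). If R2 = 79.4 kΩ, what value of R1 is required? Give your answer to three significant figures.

V_out/V_supply = R2/(R1+R2) = 0.8850.
So R1 = R2 · (V_supply/V_out − 1) = 79.4 × (28.7/25.4 − 1) = 79.4 × 0.1299 = 10.32 kΩ.

R1 ≈ 10.3 kΩ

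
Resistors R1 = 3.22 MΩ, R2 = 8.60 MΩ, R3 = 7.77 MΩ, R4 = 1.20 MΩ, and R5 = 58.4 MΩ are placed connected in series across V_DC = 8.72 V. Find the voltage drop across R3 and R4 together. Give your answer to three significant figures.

V ≈ 0.988 V

Series total: ΣR = 3.22 + 8.60 + 7.77 + 1.20 + 58.4 = 79.19 MΩ.
R_{R3..R4} = 7.77 + 1.20 = 8.970 MΩ.
V = V_DC · R/ΣR = 8.72 × 0.1133 = 0.9877 V.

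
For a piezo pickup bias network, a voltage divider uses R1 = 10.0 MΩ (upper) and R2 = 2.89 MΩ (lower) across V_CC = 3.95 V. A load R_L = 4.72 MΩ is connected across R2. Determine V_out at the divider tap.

V_out ≈ 0.600 V

First combine the lower leg with the load: R2 ‖ R_L = 1.792 MΩ.
Then V_out = V_CC · R2'/(R1 + R2') = 3.95 × 1.792/11.79 = 0.6004 V.
(Unloaded it would be 0.886 V; the load pulls it down.)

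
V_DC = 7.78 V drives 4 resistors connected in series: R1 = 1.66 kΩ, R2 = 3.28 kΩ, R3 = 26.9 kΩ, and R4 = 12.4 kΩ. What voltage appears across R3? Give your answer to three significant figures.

ΣR = 1.66 + 3.28 + 26.9 + 12.4 = 44.24 kΩ.
Voltage divider: V = V_DC · (26.90 / 44.24) = 7.78 × 0.6080 = 4.731 V.

V ≈ 4.73 V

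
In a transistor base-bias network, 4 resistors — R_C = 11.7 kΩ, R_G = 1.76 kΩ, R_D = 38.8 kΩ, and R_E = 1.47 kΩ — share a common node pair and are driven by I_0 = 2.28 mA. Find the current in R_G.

I ≈ 0.953 mA

Conductances: ΣG = 1/11.7 + 1/1.76 + 1/38.8 + 1/1.47 = 1.360 (1/kΩ).
Current divider: I(R_G) = I_0 · G_k/ΣG = 2.28 × (0.5682/1.360) = 2.28 × 0.4179 = 0.9528 mA.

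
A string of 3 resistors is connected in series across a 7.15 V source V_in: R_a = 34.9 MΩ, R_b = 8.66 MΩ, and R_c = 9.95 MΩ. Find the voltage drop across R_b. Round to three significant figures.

Total series resistance ΣR = 34.9 + 8.66 + 9.95 = 53.51 MΩ.
Voltage divider: V = V_in · (8.660 / 53.51) = 7.15 × 0.1618 = 1.157 V.

V ≈ 1.16 V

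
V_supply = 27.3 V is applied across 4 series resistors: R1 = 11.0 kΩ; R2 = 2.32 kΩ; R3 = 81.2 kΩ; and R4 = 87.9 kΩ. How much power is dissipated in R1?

P ≈ 0.246 mW

ΣR = 182.4 kΩ → I = 27.3/182.4 = 0.1497 mA.
V(R1) = I·R = 1.646 V; P = V·I = 1.646 × 0.1497 = 0.2464 mW.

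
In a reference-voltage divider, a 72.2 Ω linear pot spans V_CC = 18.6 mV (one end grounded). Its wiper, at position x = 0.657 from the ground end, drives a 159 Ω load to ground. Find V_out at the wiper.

The pot divides into 24.76 Ω above the wiper and 47.44 Ω below.
(x·R_p) ‖ R_L = 36.54 Ω.
Then V_out = V_CC · 36.54/(24.76 + 36.54) = 11.09 mV.
(Unloaded: V_out = x·V_CC = 12.2 mV.)

V_out ≈ 11.1 mV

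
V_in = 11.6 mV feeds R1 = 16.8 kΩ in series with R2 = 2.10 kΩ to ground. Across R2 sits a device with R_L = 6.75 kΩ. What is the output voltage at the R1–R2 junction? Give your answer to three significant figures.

R2 ‖ R_L = (2.10 × 6.75)/(2.10 + 6.75) = 1.602 kΩ.
Now apply the divider: V_out = 11.6 × 0.08704 = 1.010 mV.

V_out ≈ 1.01 mV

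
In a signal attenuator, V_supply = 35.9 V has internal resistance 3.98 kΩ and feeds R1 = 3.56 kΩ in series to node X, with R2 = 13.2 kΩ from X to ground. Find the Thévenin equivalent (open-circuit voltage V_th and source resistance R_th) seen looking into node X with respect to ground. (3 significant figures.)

V_th ≈ 22.8 V, R_th ≈ 4.80 kΩ

R1' = 3.98 + 3.56 = 7.540 kΩ (source resistance + R1).
With X open, the divider is unloaded: V_th = 35.9 × 13.2/20.74 = 22.85 V.
With V_supply suppressed (replaced by a short), R_th = R1' ‖ R2 = (7.540 × 13.2)/(7.540 + 13.2) = 4.799 kΩ.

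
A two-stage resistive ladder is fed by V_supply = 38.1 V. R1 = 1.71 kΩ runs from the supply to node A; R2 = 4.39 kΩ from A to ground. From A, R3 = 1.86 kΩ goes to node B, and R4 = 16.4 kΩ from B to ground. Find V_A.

V_A ≈ 25.7 V

The second stage (R3 + R4 = 18.26 kΩ) loads node A in parallel with R2.
Effective lower resistance at A: R2 ‖ 18.26 = 3.539 kΩ.
First divider: V_A = V_supply · 3.539/(1.71 + 3.539) = 25.69 V.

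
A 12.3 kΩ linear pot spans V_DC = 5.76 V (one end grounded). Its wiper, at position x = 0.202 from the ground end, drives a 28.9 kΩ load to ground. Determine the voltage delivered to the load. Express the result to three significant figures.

Split the track: R_lower = x·R_p = 2.485 kΩ, R_upper = (1−x)·R_p = 9.815 kΩ.
R_L loads the lower segment: effective lower R = 2.288 kΩ.
V_out = 5.76 × 2.288/(9.815 + 2.288) = 1.089 V.

V_out ≈ 1.09 V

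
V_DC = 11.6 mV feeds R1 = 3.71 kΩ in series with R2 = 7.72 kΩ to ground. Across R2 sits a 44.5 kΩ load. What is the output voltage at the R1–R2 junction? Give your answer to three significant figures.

V_out ≈ 7.42 mV

R2 ‖ R_L = (7.72 × 44.5)/(7.72 + 44.5) = 6.579 kΩ.
Voltage divider with the loaded lower leg: V_out = 11.6 × 6.579/(3.71 + 6.579) = 11.6 × 0.6394 = 7.417 mV.
(Unloaded it would be 7.83 mV; the load pulls it down.)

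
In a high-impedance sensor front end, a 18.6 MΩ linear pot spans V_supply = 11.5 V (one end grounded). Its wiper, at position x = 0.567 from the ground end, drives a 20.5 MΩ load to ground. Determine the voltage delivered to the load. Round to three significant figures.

The pot divides into 8.054 MΩ above the wiper and 10.55 MΩ below.
(x·R_p) ‖ R_L = 6.964 MΩ.
Then V_out = V_supply · 6.964/(8.054 + 6.964) = 5.333 V.

V_out ≈ 5.33 V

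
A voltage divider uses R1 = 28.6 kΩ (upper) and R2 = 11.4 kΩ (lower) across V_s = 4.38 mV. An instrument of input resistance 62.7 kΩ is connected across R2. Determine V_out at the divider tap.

The load sits in parallel with R2, giving an effective lower resistance R2' = R2·R_L/(R2+R_L) = 9.646 kΩ.
Voltage divider with the loaded lower leg: V_out = 4.38 × 9.646/(28.6 + 9.646) = 4.38 × 0.2522 = 1.105 mV.

V_out ≈ 1.10 mV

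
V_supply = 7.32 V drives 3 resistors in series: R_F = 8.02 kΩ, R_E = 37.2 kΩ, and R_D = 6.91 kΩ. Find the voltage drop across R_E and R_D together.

Total series resistance ΣR = 8.02 + 37.2 + 6.91 = 52.13 kΩ.
R_{R_E..R_D} = 37.2 + 6.91 = 44.11 kΩ.
V = V_supply · R/ΣR = 7.32 × 0.8462 = 6.194 V.

V ≈ 6.19 V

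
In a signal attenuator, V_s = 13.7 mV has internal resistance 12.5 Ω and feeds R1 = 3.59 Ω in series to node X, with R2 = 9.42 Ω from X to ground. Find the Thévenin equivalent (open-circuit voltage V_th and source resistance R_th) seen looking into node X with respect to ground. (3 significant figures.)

R1' = 12.5 + 3.59 = 16.09 Ω (source resistance + R1).
V_th is the unloaded tap voltage: V_s · R2/(R1'+R2) = 13.7 × 0.3693 = 5.059 mV.
Zeroing V_s shorts the top of R1' to ground, so R_th = R1' ‖ R2 = 5.942 Ω.

V_th ≈ 5.06 mV, R_th ≈ 5.94 Ω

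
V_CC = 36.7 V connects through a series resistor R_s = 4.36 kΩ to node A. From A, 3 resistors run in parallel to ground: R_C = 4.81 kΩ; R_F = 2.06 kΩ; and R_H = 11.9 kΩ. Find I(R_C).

Equivalent of the parallel group: R_p = 1.286 kΩ.
V_A = 36.7 × 1.286/5.646 = 8.361 V.
Branch current I = V_A/R_C = 8.361/4.81 = 1.738 mA.
(Equivalently: I_total = 6.500 mA, then current-divider fraction G_k/ΣG = 0.2674.)

I ≈ 1.74 mA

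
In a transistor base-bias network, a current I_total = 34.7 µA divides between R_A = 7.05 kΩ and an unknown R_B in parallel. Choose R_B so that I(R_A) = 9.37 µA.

R_B ≈ 2.61 kΩ

Two-branch current divider: I_A = I_total · R_B/(R_A + R_B).
With f = 0.2700, R_B = R_A · f/(1−f) = 7.05 × 0.3699 = 2.608 kΩ.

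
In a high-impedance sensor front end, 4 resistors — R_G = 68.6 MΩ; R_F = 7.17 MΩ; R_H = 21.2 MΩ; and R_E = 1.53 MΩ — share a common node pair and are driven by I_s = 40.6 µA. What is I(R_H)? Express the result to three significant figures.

Total conductance ΣG = 1/68.6 + 1/7.17 + 1/21.2 + 1/1.53 = 0.8548 (units of 1/MΩ).
By the current-divider rule, I = I_s · G_k/ΣG = 40.6 × 0.05518 = 2.240 µA.

I ≈ 2.24 µA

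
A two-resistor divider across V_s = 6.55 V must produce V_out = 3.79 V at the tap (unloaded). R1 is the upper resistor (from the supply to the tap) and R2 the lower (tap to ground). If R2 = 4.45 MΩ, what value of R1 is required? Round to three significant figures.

V_out/V_s = R2/(R1+R2) = 0.5786.
R1 = R2·(1/k − 1) = 4.45 × 0.7282 = 3.241 MΩ.

R1 ≈ 3.24 MΩ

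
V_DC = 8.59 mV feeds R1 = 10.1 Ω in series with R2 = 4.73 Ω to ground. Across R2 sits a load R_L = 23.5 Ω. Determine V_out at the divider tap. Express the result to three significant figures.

V_out ≈ 2.41 mV

First combine the lower leg with the load: R2 ‖ R_L = 3.937 Ω.
Voltage divider with the loaded lower leg: V_out = 8.59 × 3.937/(10.1 + 3.937) = 8.59 × 0.2805 = 2.409 mV.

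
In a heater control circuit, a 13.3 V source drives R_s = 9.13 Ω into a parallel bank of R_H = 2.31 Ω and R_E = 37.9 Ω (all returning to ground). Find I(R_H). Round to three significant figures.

Equivalent of the parallel group: R_p = 2.177 Ω.
V_A by voltage divider: V_A = 13.3 × 2.177/(9.13 + 2.177) = 2.561 V.
Branch current I = V_A/R_H = 2.561/2.31 = 1.109 A.

I ≈ 1.11 A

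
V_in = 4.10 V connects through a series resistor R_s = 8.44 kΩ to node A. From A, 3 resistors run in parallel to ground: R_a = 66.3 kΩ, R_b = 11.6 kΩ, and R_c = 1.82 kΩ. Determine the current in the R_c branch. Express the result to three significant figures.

Combine the parallel branches: R_p = (1/66.3 + 1/11.6 + 1/1.82)⁻¹ = 1.537 kΩ.
V_A by voltage divider: V_A = 4.10 × 1.537/(8.44 + 1.537) = 0.6315 V.
I(R_c) = V_A / R_c = 0.6315/1.82 = 0.3470 mA.
(Equivalently: I_total = 0.4110 mA, then current-divider fraction G_k/ΣG = 0.8443.)

I ≈ 0.347 mA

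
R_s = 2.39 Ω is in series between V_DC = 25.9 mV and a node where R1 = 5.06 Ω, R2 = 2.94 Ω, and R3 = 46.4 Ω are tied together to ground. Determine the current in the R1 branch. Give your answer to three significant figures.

Equivalent of the parallel group: R_p = 1.788 Ω.
Node voltage V_A = V_DC · R_p/(R_s + R_p) = 25.9 × 0.4279 = 11.08 mV.
I(R1) = V_A / R1 = 11.08/5.06 = 2.190 mA.
(Equivalently: I_total = 6.199 mA, then current-divider fraction G_k/ΣG = 0.3533.)

I ≈ 2.19 mA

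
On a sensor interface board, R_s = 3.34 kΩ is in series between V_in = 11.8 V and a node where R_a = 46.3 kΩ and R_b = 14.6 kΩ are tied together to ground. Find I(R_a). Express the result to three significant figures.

Equivalent of the parallel group: R_p = 11.10 kΩ.
Node voltage V_A = V_in · R_p/(R_s + R_p) = 11.8 × 0.7687 = 9.071 V.
Branch current I = V_A/R_a = 9.071/46.3 = 0.1959 mA.

I ≈ 0.196 mA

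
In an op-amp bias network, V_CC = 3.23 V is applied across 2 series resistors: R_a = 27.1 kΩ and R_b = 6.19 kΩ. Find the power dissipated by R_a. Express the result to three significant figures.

P ≈ 0.255 mW

The common current is I = 3.23/33.29 = 0.09703 mA.
V(R_a) = I·R = 2.629 V; P = V·I = 2.629 × 0.09703 = 0.2551 mW.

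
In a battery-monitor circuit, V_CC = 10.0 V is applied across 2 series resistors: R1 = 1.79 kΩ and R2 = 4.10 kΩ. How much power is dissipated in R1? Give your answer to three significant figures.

P ≈ 5.16 mW

ΣR = 5.890 kΩ → I = 10.0/5.890 = 1.698 mA.
P = I²R = 2.883 × 1.79 = 5.160 mW.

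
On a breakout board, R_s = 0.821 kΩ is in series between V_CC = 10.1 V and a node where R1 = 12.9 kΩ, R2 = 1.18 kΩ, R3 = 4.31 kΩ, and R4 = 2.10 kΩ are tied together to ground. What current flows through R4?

I ≈ 2.05 mA

Combine the parallel branches: R_p = (1/12.9 + 1/1.18 + 1/4.31 + 1/2.10)⁻¹ = 0.6123 kΩ.
Node voltage V_A = V_CC · R_p/(R_s + R_p) = 10.1 × 0.4272 = 4.315 V.
I(R4) = V_A / R4 = 4.315/2.10 = 2.055 mA.
(Equivalently: I_total = 7.047 mA, then current-divider fraction G_k/ΣG = 0.2916.)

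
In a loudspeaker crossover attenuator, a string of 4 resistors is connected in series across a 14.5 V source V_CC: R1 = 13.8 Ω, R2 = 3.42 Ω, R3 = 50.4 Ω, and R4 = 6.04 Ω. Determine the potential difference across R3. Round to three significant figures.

V ≈ 9.92 V

ΣR = 13.8 + 3.42 + 50.4 + 6.04 = 73.66 Ω.
By the voltage-divider rule, V = 14.5 × 50.40/73.66 = 9.921 V.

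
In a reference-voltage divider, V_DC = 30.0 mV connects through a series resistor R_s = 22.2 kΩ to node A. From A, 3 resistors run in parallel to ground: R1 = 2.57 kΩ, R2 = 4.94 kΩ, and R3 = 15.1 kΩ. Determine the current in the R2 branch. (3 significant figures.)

Equivalent of the parallel group: R_p = 1.520 kΩ.
V_A = 30.0 × 1.520/23.72 = 1.923 mV.
I(R2) = V_A / R2 = 1.923/4.94 = 0.3892 µA.

I ≈ 0.389 µA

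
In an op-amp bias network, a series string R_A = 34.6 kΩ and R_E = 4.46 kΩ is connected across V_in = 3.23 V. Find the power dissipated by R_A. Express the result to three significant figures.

P ≈ 0.237 mW

ΣR = 39.06 kΩ → I = 3.23/39.06 = 0.08269 mA.
P = I²R = 0.006838 × 34.6 = 0.2366 mW.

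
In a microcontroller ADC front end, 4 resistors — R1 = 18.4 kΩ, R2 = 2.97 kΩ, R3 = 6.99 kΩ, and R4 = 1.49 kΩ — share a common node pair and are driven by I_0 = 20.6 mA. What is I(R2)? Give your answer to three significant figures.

Conductances: ΣG = 1/18.4 + 1/2.97 + 1/6.99 + 1/1.49 = 1.205 (1/kΩ).
By the current-divider rule, I = I_0 · G_k/ΣG = 20.6 × 0.2794 = 5.755 mA.

I ≈ 5.75 mA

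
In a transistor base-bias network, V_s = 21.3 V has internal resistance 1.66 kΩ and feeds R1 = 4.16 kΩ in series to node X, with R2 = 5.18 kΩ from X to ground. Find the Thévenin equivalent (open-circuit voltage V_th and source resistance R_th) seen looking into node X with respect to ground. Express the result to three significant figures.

V_th ≈ 10.0 V, R_th ≈ 2.74 kΩ

R1' = 1.66 + 4.16 = 5.820 kΩ (source resistance + R1).
V_th is the unloaded tap voltage: V_s · R2/(R1'+R2) = 21.3 × 0.4709 = 10.03 V.
With V_s suppressed (replaced by a short), R_th = R1' ‖ R2 = (5.820 × 5.18)/(5.820 + 5.18) = 2.741 kΩ.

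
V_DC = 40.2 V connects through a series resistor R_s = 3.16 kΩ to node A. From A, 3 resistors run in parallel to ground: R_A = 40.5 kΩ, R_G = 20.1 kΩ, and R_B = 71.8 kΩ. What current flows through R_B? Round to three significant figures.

I ≈ 0.438 mA

Combine the parallel branches: R_p = (1/40.5 + 1/20.1 + 1/71.8)⁻¹ = 11.32 kΩ.
V_A by voltage divider: V_A = 40.2 × 11.32/(3.16 + 11.32) = 31.42 V.
I(R_B) = V_A / R_B = 31.42/71.8 = 0.4377 mA.
(Equivalently: I_total = 2.777 mA, then current-divider fraction G_k/ΣG = 0.1576.)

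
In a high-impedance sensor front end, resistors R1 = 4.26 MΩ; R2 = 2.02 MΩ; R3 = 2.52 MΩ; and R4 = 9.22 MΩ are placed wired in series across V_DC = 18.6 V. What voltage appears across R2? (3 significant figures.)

Total series resistance ΣR = 4.26 + 2.02 + 2.52 + 9.22 = 18.02 MΩ.
Voltage divider: V = V_DC · (2.020 / 18.02) = 18.6 × 0.1121 = 2.085 V.

V ≈ 2.09 V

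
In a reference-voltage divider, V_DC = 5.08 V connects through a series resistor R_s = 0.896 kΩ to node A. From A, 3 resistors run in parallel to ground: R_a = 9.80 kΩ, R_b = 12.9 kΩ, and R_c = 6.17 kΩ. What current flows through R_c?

I ≈ 0.630 mA

Equivalent of the parallel group: R_p = 2.927 kΩ.
Node voltage V_A = V_DC · R_p/(R_s + R_p) = 5.08 × 0.7656 = 3.889 V.
Branch current I = V_A/R_c = 3.889/6.17 = 0.6304 mA.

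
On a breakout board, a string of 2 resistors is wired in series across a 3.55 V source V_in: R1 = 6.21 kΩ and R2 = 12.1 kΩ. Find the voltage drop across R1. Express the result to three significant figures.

ΣR = 6.21 + 12.1 = 18.31 kΩ.
V = V_in · R/ΣR = 3.55 × 0.3392 = 1.204 V.

V ≈ 1.20 V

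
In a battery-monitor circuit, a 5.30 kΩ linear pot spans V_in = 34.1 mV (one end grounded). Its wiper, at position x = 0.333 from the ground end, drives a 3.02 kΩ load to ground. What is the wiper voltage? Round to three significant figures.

V_out ≈ 8.17 mV

Lower segment x·R_p = 1.765 kΩ; upper segment (1−x)·R_p = 3.535 kΩ.
(x·R_p) ‖ R_L = 1.114 kΩ.
Loaded-divider output: V_out = 34.1 × 0.2396 = 8.170 mV.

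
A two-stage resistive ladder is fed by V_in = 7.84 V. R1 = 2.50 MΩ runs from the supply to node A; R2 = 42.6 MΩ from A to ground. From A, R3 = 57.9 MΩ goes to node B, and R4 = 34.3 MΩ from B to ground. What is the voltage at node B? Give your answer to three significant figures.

The second stage (R3 + R4 = 92.20 MΩ) loads node A in parallel with R2.
R2 ‖ (R3+R4) = 29.14 MΩ.
So V_A = 7.84 × 0.9210 = 7.220 V.
Stage 2 is unloaded, so V_B = V_A · R4/(R3+R4) = 7.220 × 34.3/92.20 = 2.686 V.

V_B ≈ 2.69 V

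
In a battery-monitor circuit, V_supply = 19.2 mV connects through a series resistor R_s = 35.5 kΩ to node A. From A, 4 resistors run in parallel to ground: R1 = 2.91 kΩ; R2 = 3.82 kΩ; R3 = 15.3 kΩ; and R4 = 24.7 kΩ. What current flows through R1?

I ≈ 0.251 µA

Combine the parallel branches: R_p = (1/2.91 + 1/3.82 + 1/15.3 + 1/24.7)⁻¹ = 1.406 kΩ.
V_A = 19.2 × 1.406/36.91 = 0.7314 mV.
Branch current I = V_A/R1 = 0.7314/2.91 = 0.2513 µA.
(Equivalently: I_total = 0.5202 µA, then current-divider fraction G_k/ΣG = 0.4831.)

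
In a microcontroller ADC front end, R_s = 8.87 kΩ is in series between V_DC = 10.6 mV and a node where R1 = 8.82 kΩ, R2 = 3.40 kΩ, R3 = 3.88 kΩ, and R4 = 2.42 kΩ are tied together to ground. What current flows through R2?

I ≈ 0.295 µA

Parallel bank: R_p = 1/(1/8.82 + 1/3.40 + 1/3.88 + 1/2.42) = 0.9273 kΩ.
V_A by voltage divider: V_A = 10.6 × 0.9273/(8.87 + 0.9273) = 1.003 mV.
I(R2) = V_A / R2 = 1.003/3.40 = 0.2951 µA.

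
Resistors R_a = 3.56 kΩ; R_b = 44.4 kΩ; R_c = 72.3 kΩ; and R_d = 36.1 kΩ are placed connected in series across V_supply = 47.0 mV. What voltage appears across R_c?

V ≈ 21.7 mV

Total series resistance ΣR = 3.56 + 44.4 + 72.3 + 36.1 = 156.4 kΩ.
By the voltage-divider rule, V = 47.0 × 72.30/156.4 = 21.73 mV.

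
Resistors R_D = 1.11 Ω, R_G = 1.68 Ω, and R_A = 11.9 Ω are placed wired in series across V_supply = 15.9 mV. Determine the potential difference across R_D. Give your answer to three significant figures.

V ≈ 1.20 mV

Total series resistance ΣR = 1.11 + 1.68 + 11.9 = 14.69 Ω.
V = V_supply · R/ΣR = 15.9 × 0.07556 = 1.201 mV.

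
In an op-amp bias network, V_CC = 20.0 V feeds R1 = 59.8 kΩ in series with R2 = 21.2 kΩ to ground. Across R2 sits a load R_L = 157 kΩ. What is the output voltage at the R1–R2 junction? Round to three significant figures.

The load sits in parallel with R2, giving an effective lower resistance R2' = R2·R_L/(R2+R_L) = 18.68 kΩ.
Now apply the divider: V_out = 20.0 × 0.2380 = 4.760 V.

V_out ≈ 4.76 V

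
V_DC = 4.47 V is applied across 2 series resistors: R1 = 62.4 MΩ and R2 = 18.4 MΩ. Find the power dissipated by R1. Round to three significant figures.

P ≈ 0.191 µW

ΣR = 80.80 MΩ → I = 4.47/80.80 = 0.05532 µA.
V(R1) = I·R = 3.452 V; P = V·I = 3.452 × 0.05532 = 0.1910 µW.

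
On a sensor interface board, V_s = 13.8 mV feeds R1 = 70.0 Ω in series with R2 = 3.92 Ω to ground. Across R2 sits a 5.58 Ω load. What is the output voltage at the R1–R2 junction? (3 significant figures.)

V_out ≈ 0.439 mV

The load sits in parallel with R2, giving an effective lower resistance R2' = R2·R_L/(R2+R_L) = 2.302 Ω.
Voltage divider with the loaded lower leg: V_out = 13.8 × 2.302/(70.0 + 2.302) = 13.8 × 0.03185 = 0.4395 mV.
(Unloaded it would be 0.732 mV; the load pulls it down.)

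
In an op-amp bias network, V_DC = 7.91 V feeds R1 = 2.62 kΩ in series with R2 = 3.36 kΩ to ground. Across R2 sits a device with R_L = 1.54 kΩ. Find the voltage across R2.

V_out ≈ 2.27 V

The load sits in parallel with R2, giving an effective lower resistance R2' = R2·R_L/(R2+R_L) = 1.056 kΩ.
Voltage divider with the loaded lower leg: V_out = 7.91 × 1.056/(2.62 + 1.056) = 7.91 × 0.2873 = 2.272 V.
(Unloaded it would be 4.44 V; the load pulls it down.)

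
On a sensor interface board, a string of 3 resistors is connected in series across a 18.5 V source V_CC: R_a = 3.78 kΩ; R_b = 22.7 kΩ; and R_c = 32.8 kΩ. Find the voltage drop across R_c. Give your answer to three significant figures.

V ≈ 10.2 V

ΣR = 3.78 + 22.7 + 32.8 = 59.28 kΩ.
By the voltage-divider rule, V = 18.5 × 32.80/59.28 = 10.24 V.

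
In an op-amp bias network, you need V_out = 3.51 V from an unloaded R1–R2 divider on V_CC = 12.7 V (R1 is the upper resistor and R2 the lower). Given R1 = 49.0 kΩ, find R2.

V_out/V_CC = R2/(R1+R2) = 0.2764.
So R2 = R1 · V_out/(V_CC − V_out) = 49.0 × 3.51/(12.7 − 3.51) = 49.0 × 0.3819 = 18.71 kΩ.

R2 ≈ 18.7 kΩ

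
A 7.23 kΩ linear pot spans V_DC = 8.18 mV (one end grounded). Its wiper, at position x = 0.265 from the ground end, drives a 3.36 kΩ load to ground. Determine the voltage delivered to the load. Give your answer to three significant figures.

V_out ≈ 1.53 mV

Split the track: R_lower = x·R_p = 1.916 kΩ, R_upper = (1−x)·R_p = 5.314 kΩ.
Lower segment in parallel with the load: 1.916 ‖ 3.36 = 1.220 kΩ.
V_out = 8.18 × 1.220/(5.314 + 1.220) = 1.528 mV.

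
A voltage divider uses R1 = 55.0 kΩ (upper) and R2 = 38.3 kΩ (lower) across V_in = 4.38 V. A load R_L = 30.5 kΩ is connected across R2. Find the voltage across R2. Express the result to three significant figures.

First combine the lower leg with the load: R2 ‖ R_L = 16.98 kΩ.
Now apply the divider: V_out = 4.38 × 0.2359 = 1.033 V.

V_out ≈ 1.03 V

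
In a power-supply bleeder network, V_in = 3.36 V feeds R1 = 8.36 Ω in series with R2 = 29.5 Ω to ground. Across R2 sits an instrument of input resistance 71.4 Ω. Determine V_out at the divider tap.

V_out ≈ 2.40 V

R2 ‖ R_L = (29.5 × 71.4)/(29.5 + 71.4) = 20.88 Ω.
Voltage divider with the loaded lower leg: V_out = 3.36 × 20.88/(8.36 + 20.88) = 3.36 × 0.7140 = 2.399 V.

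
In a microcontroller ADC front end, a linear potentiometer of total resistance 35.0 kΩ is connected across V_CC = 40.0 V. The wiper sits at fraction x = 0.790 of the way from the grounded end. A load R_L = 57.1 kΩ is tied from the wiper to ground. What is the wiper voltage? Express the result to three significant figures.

V_out ≈ 28.7 V

Split the track: R_lower = x·R_p = 27.65 kΩ, R_upper = (1−x)·R_p = 7.350 kΩ.
Lower segment in parallel with the load: 27.65 ‖ 57.1 = 18.63 kΩ.
Then V_out = V_CC · 18.63/(7.350 + 18.63) = 28.68 V.
(Unloaded: V_out = x·V_CC = 31.6 V.)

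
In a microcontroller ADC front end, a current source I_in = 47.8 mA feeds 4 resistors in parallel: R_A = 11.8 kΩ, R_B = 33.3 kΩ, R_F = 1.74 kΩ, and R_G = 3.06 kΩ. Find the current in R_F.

I ≈ 27.0 mA

ΣG = 1/11.8 + 1/33.3 + 1/1.74 + 1/3.06 = 1.016.
R_F takes the fraction G_k/ΣG = 0.5747/1.016 = 0.5655, so I = 47.8 × 0.5655 = 27.03 mA.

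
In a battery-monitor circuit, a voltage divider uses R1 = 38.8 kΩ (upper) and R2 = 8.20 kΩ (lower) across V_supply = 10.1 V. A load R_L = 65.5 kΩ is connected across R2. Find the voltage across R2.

V_out ≈ 1.60 V

R2 ‖ R_L = (8.20 × 65.5)/(8.20 + 65.5) = 7.288 kΩ.
Voltage divider with the loaded lower leg: V_out = 10.1 × 7.288/(38.8 + 7.288) = 10.1 × 0.1581 = 1.597 V.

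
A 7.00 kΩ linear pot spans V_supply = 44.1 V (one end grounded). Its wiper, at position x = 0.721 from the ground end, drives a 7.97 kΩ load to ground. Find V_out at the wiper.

V_out ≈ 27.0 V

Lower segment x·R_p = 5.047 kΩ; upper segment (1−x)·R_p = 1.953 kΩ.
R_L loads the lower segment: effective lower R = 3.090 kΩ.
Loaded-divider output: V_out = 44.1 × 0.6127 = 27.02 V.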